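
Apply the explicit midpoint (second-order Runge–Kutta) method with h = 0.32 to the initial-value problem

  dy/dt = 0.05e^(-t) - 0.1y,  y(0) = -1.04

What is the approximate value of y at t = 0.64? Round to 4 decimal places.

-0.9529

Midpoint: k1 = f(t_n, y_n); k2 = f(t_n + h/2, y_n + (h/2)·k1); y_{n+1} = y_n + h·k2.
t=0.000000, y=-1.040000:
  k1 = f(0.000000, -1.040000) = 0.154000
  k2 = f(0.160000, -1.015360) = 0.144143
  y ← -1.040000 + 0.32·0.144143 = -0.993874
t=0.320000, y=-0.993874:
  k1 = f(0.320000, -0.993874) = 0.135695
  k2 = f(0.480000, -0.972163) = 0.128155
  y ← -0.993874 + 0.32·0.128155 = -0.952864
y(0.64) ≈ -0.9529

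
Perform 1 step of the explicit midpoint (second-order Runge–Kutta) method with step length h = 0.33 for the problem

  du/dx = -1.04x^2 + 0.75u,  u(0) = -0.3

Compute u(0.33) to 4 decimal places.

-0.3928

Midpoint: k1 = f(x_n, u_n); k2 = f(x_n + h/2, u_n + (h/2)·k1); u_{n+1} = u_n + h·k2.
x=0.000000, u=-0.300000:
  k1 = f(0.000000, -0.300000) = -0.225000
  k2 = f(0.165000, -0.337125) = -0.281158
  u ← -0.300000 + 0.33·(-0.281158) = -0.392782
u(0.33) ≈ -0.3928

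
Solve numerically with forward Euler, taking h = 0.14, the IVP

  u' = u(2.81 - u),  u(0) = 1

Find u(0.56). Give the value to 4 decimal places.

Euler: u_{n+1} = u_n + h·f(t_n, u_n).
t=0.000000, u=1.000000: f=1.810000 → u ← 1.000000 + 0.14·1.810000 = 1.253400
t=0.140000, u=1.253400: f=1.951042 → u ← 1.253400 + 0.14·1.951042 = 1.526546
t=0.280000, u=1.526546: f=1.959252 → u ← 1.526546 + 0.14·1.959252 = 1.800841
t=0.420000, u=1.800841: f=1.817335 → u ← 1.800841 + 0.14·1.817335 = 2.055268
u(0.56) ≈ 2.0553

2.0553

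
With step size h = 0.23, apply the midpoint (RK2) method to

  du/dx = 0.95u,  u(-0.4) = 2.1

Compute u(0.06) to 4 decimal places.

Midpoint: k1 = f(x_n, u_n); k2 = f(x_n + h/2, u_n + (h/2)·k1); u_{n+1} = u_n + h·k2.
x=-0.400000, u=2.100000:
  k1 = f(-0.400000, 2.100000) = 1.995000
  k2 = f(-0.285000, 2.329425) = 2.212954
  u ← 2.100000 + 0.23·2.212954 = 2.608979
x=-0.170000, u=2.608979:
  k1 = f(-0.170000, 2.608979) = 2.478530
  k2 = f(-0.055000, 2.894010) = 2.749310
  u ← 2.608979 + 0.23·2.749310 = 3.241321
u(0.06) ≈ 3.2413

3.2413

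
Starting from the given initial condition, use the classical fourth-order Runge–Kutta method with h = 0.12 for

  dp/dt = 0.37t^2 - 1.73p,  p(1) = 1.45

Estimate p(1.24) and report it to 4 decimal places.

RK4: k1 = f(t_n, p_n); k2 = f(t_n + h/2, p_n + (h/2)·k1); k3 = f(t_n + h/2, p_n + (h/2)·k2); k4 = f(t_n + h, p_n + h·k3); p_{n+1} = p_n + (h/6)·(k1 + 2k2 + 2k3 + k4).
t=1.000000, p=1.450000:
  k1 = f(1.000000, 1.450000) = -2.138500
  k2 = f(1.060000, 1.321690) = -1.870792
  k3 = f(1.060000, 1.337752) = -1.898580
  k4 = f(1.120000, 1.222170) = -1.650227
  p ← 1.450000 + (0.12/6)·(k1 + 2k2 + 2k3 + k4) = 1.223451
t=1.120000, p=1.223451:
  k1 = f(1.120000, 1.223451) = -1.652442
  k2 = f(1.180000, 1.124304) = -1.429858
  k3 = f(1.180000, 1.137659) = -1.452962
  k4 = f(1.240000, 1.049095) = -1.246023
  p ← 1.223451 + (0.12/6)·(k1 + 2k2 + 2k3 + k4) = 1.050169
p(1.24) ≈ 1.0502

1.0502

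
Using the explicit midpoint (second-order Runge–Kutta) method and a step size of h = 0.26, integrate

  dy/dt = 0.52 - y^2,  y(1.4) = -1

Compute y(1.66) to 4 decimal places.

Midpoint: k1 = f(t_n, y_n); k2 = f(t_n + h/2, y_n + (h/2)·k1); y_{n+1} = y_n + h·k2.
t=1.400000, y=-1.000000:
  k1 = f(1.400000, -1.000000) = -0.480000
  k2 = f(1.530000, -1.062400) = -0.608694
  y ← -1.000000 + 0.26·(-0.608694) = -1.158260
y(1.66) ≈ -1.1583

-1.1583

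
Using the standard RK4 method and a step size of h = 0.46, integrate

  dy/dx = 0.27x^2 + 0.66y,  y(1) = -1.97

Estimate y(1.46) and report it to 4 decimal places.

-2.4508

RK4: k1 = f(x_n, y_n); k2 = f(x_n + h/2, y_n + (h/2)·k1); k3 = f(x_n + h/2, y_n + (h/2)·k2); k4 = f(x_n + h, y_n + h·k3); y_{n+1} = y_n + (h/6)·(k1 + 2k2 + 2k3 + k4).
x=1.000000, y=-1.970000:
  k1 = f(1.000000, -1.970000) = -1.030200
  k2 = f(1.230000, -2.206946) = -1.048101
  k3 = f(1.230000, -2.211063) = -1.050819
  k4 = f(1.460000, -2.453377) = -1.043697
  y ← -1.970000 + (0.46/6)·(k1 + 2k2 + 2k3 + k4) = -2.450833
y(1.46) ≈ -2.4508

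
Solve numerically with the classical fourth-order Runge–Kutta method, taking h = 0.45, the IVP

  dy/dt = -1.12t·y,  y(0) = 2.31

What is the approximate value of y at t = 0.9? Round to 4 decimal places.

RK4: k1 = f(t_n, y_n); k2 = f(t_n + h/2, y_n + (h/2)·k1); k3 = f(t_n + h/2, y_n + (h/2)·k2); k4 = f(t_n + h, y_n + h·k3); y_{n+1} = y_n + (h/6)·(k1 + 2k2 + 2k3 + k4).
t=0.000000, y=2.310000:
  k1 = f(0.000000, 2.310000) = 0.000000
  k2 = f(0.225000, 2.310000) = -0.582120
  k3 = f(0.225000, 2.179023) = -0.549114
  k4 = f(0.450000, 2.062899) = -1.039701
  y ← 2.310000 + (0.45/6)·(k1 + 2k2 + 2k3 + k4) = 2.062337
t=0.450000, y=2.062337:
  k1 = f(0.450000, 2.062337) = -1.039418
  k2 = f(0.675000, 1.828468) = -1.382322
  k3 = f(0.675000, 1.751315) = -1.323994
  k4 = f(0.900000, 1.466540) = -1.478272
  y ← 2.062337 + (0.45/6)·(k1 + 2k2 + 2k3 + k4) = 1.467563
y(0.9) ≈ 1.4676

1.4676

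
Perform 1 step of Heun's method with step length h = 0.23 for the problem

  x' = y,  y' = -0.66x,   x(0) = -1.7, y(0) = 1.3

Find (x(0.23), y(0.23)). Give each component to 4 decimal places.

Heun on (x,y): k1 = f(s_n, state_n); k2 = f(s_n + h, state_n + h·k1); state_{n+1} = state_n + (h/2)·(k1 + k2).
0.000000: (-1.700000, 1.300000)
  k1 = (1.300000, 1.122000)
  predictor → (-1.401000, 1.558060)
  k2 = (1.558060, 0.924660)
  → (-1.371323, 1.535366)
(x(0.23), y(0.23)) ≈ (-1.3713, 1.5354)

-1.3713, 1.5354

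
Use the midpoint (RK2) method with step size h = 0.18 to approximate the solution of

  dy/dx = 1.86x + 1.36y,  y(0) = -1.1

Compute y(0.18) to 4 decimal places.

Midpoint: k1 = f(x_n, y_n); k2 = f(x_n + h/2, y_n + (h/2)·k1); y_{n+1} = y_n + h·k2.
x=0.000000, y=-1.100000:
  k1 = f(0.000000, -1.100000) = -1.496000
  k2 = f(0.090000, -1.234640) = -1.511710
  y ← -1.100000 + 0.18·(-1.511710) = -1.372108
y(0.18) ≈ -1.3721

-1.3721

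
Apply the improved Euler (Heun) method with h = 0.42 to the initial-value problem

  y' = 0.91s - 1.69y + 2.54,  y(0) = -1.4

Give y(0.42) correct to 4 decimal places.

0.0095

Heun: k1 = f(s_n, y_n); k2 = f(s_n + h, y_n + h·k1); y_{n+1} = y_n + (h/2)·(k1 + k2).
s=0.000000, y=-1.400000:
  k1 = f(0.000000, -1.400000) = 4.906000
  k2 = f(0.420000, 0.660520) = 1.805921
  y ← -1.400000 + (0.42/2)·(4.906000 + 1.805921) = 0.009503
y(0.42) ≈ 0.0095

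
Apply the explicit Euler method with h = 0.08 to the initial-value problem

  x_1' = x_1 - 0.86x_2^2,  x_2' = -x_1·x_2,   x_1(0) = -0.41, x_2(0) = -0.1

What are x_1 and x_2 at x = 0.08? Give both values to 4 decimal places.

Euler on (x_1,x_2): x_1_{n+1} = x_1_n + h·x_1', x_2_{n+1} = x_2_n + h·x_2'.
0.000000: (-0.410000, -0.100000); f=(-0.418600, -0.041000) → (-0.443488, -0.103280)
(x_1(0.08), x_2(0.08)) ≈ (-0.4435, -0.1033)

-0.4435, -0.1033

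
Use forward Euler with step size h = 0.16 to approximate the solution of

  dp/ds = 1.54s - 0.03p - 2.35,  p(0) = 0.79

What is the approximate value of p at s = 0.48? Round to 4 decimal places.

Euler: p_{n+1} = p_n + h·f(s_n, p_n).
s=0.000000, p=0.790000: f=-2.373700 → p ← 0.790000 + 0.16·(-2.373700) = 0.410208
s=0.160000, p=0.410208: f=-2.115906 → p ← 0.410208 + 0.16·(-2.115906) = 0.071663
s=0.320000, p=0.071663: f=-1.859350 → p ← 0.071663 + 0.16·(-1.859350) = -0.225833
p(0.48) ≈ -0.2258

-0.2258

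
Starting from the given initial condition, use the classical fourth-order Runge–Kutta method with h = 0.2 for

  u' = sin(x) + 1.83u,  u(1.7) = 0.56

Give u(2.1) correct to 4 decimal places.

1.7231

RK4: k1 = f(x_n, u_n); k2 = f(x_n + h/2, u_n + (h/2)·k1); k3 = f(x_n + h/2, u_n + (h/2)·k2); k4 = f(x_n + h, u_n + h·k3); u_{n+1} = u_n + (h/6)·(k1 + 2k2 + 2k3 + k4).
x=1.700000, u=0.560000:
  k1 = f(1.700000, 0.560000) = 2.016465
  k2 = f(1.800000, 0.761646) = 2.367661
  k3 = f(1.800000, 0.796766) = 2.431930
  k4 = f(1.900000, 1.046386) = 2.861186
  u ← 0.560000 + (0.2/6)·(k1 + 2k2 + 2k3 + k4) = 1.042561
x=1.900000, u=1.042561:
  k1 = f(1.900000, 1.042561) = 2.854187
  k2 = f(2.000000, 1.327980) = 3.339500
  k3 = f(2.000000, 1.376511) = 3.428313
  k4 = f(2.100000, 1.728224) = 4.025859
  u ← 1.042561 + (0.2/6)·(k1 + 2k2 + 2k3 + k4) = 1.723083
u(2.1) ≈ 1.7231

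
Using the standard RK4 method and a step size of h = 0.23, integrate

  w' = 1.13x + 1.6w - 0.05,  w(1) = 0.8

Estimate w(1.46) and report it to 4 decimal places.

2.5590

RK4: k1 = f(x_n, w_n); k2 = f(x_n + h/2, w_n + (h/2)·k1); k3 = f(x_n + h/2, w_n + (h/2)·k2); k4 = f(x_n + h, w_n + h·k3); w_{n+1} = w_n + (h/6)·(k1 + 2k2 + 2k3 + k4).
x=1.000000, w=0.800000:
  k1 = f(1.000000, 0.800000) = 2.360000
  k2 = f(1.115000, 1.071400) = 2.924190
  k3 = f(1.115000, 1.136282) = 3.028001
  k4 = f(1.230000, 1.496440) = 3.734204
  w ← 0.800000 + (0.23/6)·(k1 + 2k2 + 2k3 + k4) = 1.489946
x=1.230000, w=1.489946:
  k1 = f(1.230000, 1.489946) = 3.723813
  k2 = f(1.345000, 1.918184) = 4.538945
  k3 = f(1.345000, 2.011924) = 4.688929
  k4 = f(1.460000, 2.568400) = 5.709239
  w ← 1.489946 + (0.23/6)·(k1 + 2k2 + 2k3 + k4) = 2.559017
w(1.46) ≈ 2.5590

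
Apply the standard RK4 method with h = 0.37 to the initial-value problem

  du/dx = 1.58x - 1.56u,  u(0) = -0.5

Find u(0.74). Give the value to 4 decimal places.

RK4: k1 = f(x_n, u_n); k2 = f(x_n + h/2, u_n + (h/2)·k1); k3 = f(x_n + h/2, u_n + (h/2)·k2); k4 = f(x_n + h, u_n + h·k3); u_{n+1} = u_n + (h/6)·(k1 + 2k2 + 2k3 + k4).
x=0.000000, u=-0.500000:
  k1 = f(0.000000, -0.500000) = 0.780000
  k2 = f(0.185000, -0.355700) = 0.847192
  k3 = f(0.185000, -0.343269) = 0.827800
  k4 = f(0.370000, -0.193714) = 0.886794
  u ← -0.500000 + (0.37/6)·(k1 + 2k2 + 2k3 + k4) = -0.190632
x=0.370000, u=-0.190632:
  k1 = f(0.370000, -0.190632) = 0.881986
  k2 = f(0.555000, -0.027465) = 0.919745
  k3 = f(0.555000, -0.020479) = 0.908848
  k4 = f(0.740000, 0.145642) = 0.941999
  u ← -0.190632 + (0.37/6)·(k1 + 2k2 + 2k3 + k4) = 0.147373
u(0.74) ≈ 0.1474

0.1474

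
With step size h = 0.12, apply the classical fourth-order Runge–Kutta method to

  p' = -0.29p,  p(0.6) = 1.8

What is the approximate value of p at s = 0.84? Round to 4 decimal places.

1.6790

RK4: k1 = f(s_n, p_n); k2 = f(s_n + h/2, p_n + (h/2)·k1); k3 = f(s_n + h/2, p_n + (h/2)·k2); k4 = f(s_n + h, p_n + h·k3); p_{n+1} = p_n + (h/6)·(k1 + 2k2 + 2k3 + k4).
s=0.600000, p=1.800000:
  k1 = f(0.600000, 1.800000) = -0.522000
  k2 = f(0.660000, 1.768680) = -0.512917
  k3 = f(0.660000, 1.769225) = -0.513075
  k4 = f(0.720000, 1.738431) = -0.504145
  p ← 1.800000 + (0.12/6)·(k1 + 2k2 + 2k3 + k4) = 1.738437
s=0.720000, p=1.738437:
  k1 = f(0.720000, 1.738437) = -0.504147
  k2 = f(0.780000, 1.708189) = -0.495375
  k3 = f(0.780000, 1.708715) = -0.495527
  k4 = f(0.840000, 1.678974) = -0.486902
  p ← 1.738437 + (0.12/6)·(k1 + 2k2 + 2k3 + k4) = 1.678980
p(0.84) ≈ 1.6790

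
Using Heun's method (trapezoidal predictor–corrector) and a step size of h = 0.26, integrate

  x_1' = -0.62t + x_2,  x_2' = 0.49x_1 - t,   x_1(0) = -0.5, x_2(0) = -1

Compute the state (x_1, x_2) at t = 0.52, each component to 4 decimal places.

-1.1636, -1.3371

Heun on (x_1,x_2): k1 = f(t_n, state_n); k2 = f(t_n + h, state_n + h·k1); state_{n+1} = state_n + (h/2)·(k1 + k2).
0.000000: (-0.500000, -1.000000)
  k1 = (-1.000000, -0.245000)
  predictor → (-0.760000, -1.063700)
  k2 = (-1.224900, -0.632400)
  → (-0.789237, -1.114062)
0.260000: (-0.789237, -1.114062)
  k1 = (-1.275262, -0.646726)
  predictor → (-1.120805, -1.282211)
  k2 = (-1.604611, -1.069195)
  → (-1.163620, -1.337132)
(x_1(0.52), x_2(0.52)) ≈ (-1.1636, -1.3371)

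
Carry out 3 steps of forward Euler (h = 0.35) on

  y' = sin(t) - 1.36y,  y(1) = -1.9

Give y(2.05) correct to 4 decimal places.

0.3335

Euler: y_{n+1} = y_n + h·f(t_n, y_n).
t=1.000000, y=-1.900000: f=3.425471 → y ← -1.900000 + 0.35·3.425471 = -0.701085
t=1.350000, y=-0.701085: f=1.929199 → y ← -0.701085 + 0.35·1.929199 = -0.025865
t=1.700000, y=-0.025865: f=1.026842 → y ← -0.025865 + 0.35·1.026842 = 0.333529
y(2.05) ≈ 0.3335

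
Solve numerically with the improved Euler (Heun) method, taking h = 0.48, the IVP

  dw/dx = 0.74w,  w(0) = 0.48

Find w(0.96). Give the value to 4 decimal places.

Heun: k1 = f(x_n, w_n); k2 = f(x_n + h, w_n + h·k1); w_{n+1} = w_n + (h/2)·(k1 + k2).
x=0.000000, w=0.480000:
  k1 = f(0.000000, 0.480000) = 0.355200
  k2 = f(0.480000, 0.650496) = 0.481367
  w ← 0.480000 + (0.48/2)·(0.355200 + 0.481367) = 0.680776
x=0.480000, w=0.680776:
  k1 = f(0.480000, 0.680776) = 0.503774
  k2 = f(0.960000, 0.922588) = 0.682715
  w ← 0.680776 + (0.48/2)·(0.503774 + 0.682715) = 0.965534
w(0.96) ≈ 0.9655

0.9655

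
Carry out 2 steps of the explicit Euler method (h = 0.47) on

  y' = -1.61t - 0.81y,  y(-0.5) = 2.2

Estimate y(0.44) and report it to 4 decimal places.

Euler: y_{n+1} = y_n + h·f(t_n, y_n).
t=-0.500000, y=2.200000: f=-0.977000 → y ← 2.200000 + 0.47·(-0.977000) = 1.740810
t=-0.030000, y=1.740810: f=-1.361756 → y ← 1.740810 + 0.47·(-1.361756) = 1.100785
y(0.44) ≈ 1.1008

1.1008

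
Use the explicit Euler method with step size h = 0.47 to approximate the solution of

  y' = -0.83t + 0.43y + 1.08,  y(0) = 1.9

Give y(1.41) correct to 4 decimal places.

4.5647

Euler: y_{n+1} = y_n + h·f(t_n, y_n).
t=0.000000, y=1.900000: f=1.897000 → y ← 1.900000 + 0.47·1.897000 = 2.791590
t=0.470000, y=2.791590: f=1.890284 → y ← 2.791590 + 0.47·1.890284 = 3.680023
t=0.940000, y=3.680023: f=1.882210 → y ← 3.680023 + 0.47·1.882210 = 4.564662
y(1.41) ≈ 4.5647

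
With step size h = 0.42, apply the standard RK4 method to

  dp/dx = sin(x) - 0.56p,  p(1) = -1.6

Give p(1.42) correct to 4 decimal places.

-0.9160

RK4: k1 = f(x_n, p_n); k2 = f(x_n + h/2, p_n + (h/2)·k1); k3 = f(x_n + h/2, p_n + (h/2)·k2); k4 = f(x_n + h, p_n + h·k3); p_{n+1} = p_n + (h/6)·(k1 + 2k2 + 2k3 + k4).
x=1.000000, p=-1.600000:
  k1 = f(1.000000, -1.600000) = 1.737471
  k2 = f(1.210000, -1.235131) = 1.627289
  k3 = f(1.210000, -1.258269) = 1.640247
  k4 = f(1.420000, -0.911096) = 1.498866
  p ← -1.600000 + (0.42/6)·(k1 + 2k2 + 2k3 + k4) = -0.916001
p(1.42) ≈ -0.9160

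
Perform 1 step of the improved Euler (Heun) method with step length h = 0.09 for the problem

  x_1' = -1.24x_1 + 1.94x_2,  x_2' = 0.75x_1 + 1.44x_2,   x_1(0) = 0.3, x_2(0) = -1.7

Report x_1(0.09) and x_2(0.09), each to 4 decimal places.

Heun on (x_1,x_2): k1 = f(x_n, state_n); k2 = f(x_n + h, state_n + h·k1); state_{n+1} = state_n + (h/2)·(k1 + k2).
0.000000: (0.300000, -1.700000)
  k1 = (-3.670000, -2.223000)
  predictor → (-0.030300, -1.900070)
  k2 = (-3.648564, -2.758826)
  → (-0.029335, -1.924182)
(x_1(0.09), x_2(0.09)) ≈ (-0.0293, -1.9242)

-0.0293, -1.9242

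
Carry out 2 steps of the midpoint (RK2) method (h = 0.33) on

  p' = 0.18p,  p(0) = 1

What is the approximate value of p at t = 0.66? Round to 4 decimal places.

1.1261

Midpoint: k1 = f(t_n, p_n); k2 = f(t_n + h/2, p_n + (h/2)·k1); p_{n+1} = p_n + h·k2.
t=0.000000, p=1.000000:
  k1 = f(0.000000, 1.000000) = 0.180000
  k2 = f(0.165000, 1.029700) = 0.185346
  p ← 1.000000 + 0.33·0.185346 = 1.061164
t=0.330000, p=1.061164:
  k1 = f(0.330000, 1.061164) = 0.191010
  k2 = f(0.495000, 1.092681) = 0.196683
  p ← 1.061164 + 0.33·0.196683 = 1.126069
p(0.66) ≈ 1.1261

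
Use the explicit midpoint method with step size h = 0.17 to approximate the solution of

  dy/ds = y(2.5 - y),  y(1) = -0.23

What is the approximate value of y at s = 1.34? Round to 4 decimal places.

-0.5913

Midpoint: k1 = f(s_n, y_n); k2 = f(s_n + h/2, y_n + (h/2)·k1); y_{n+1} = y_n + h·k2.
s=1.000000, y=-0.230000:
  k1 = f(1.000000, -0.230000) = -0.627900
  k2 = f(1.085000, -0.283371) = -0.788728
  y ← -0.230000 + 0.17·(-0.788728) = -0.364084
s=1.170000, y=-0.364084:
  k1 = f(1.170000, -0.364084) = -1.042766
  k2 = f(1.255000, -0.452719) = -1.336752
  y ← -0.364084 + 0.17·(-1.336752) = -0.591332
y(1.34) ≈ -0.5913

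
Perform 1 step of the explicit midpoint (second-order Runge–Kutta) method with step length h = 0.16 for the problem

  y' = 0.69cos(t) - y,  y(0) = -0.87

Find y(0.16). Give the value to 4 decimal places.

Midpoint: k1 = f(t_n, y_n); k2 = f(t_n + h/2, y_n + (h/2)·k1); y_{n+1} = y_n + h·k2.
t=0.000000, y=-0.870000:
  k1 = f(0.000000, -0.870000) = 1.560000
  k2 = f(0.080000, -0.745200) = 1.432993
  y ← -0.870000 + 0.16·1.432993 = -0.640721
y(0.16) ≈ -0.6407

-0.6407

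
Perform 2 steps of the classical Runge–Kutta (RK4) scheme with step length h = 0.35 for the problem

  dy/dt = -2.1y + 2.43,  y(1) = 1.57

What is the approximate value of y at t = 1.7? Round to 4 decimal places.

RK4: k1 = f(t_n, y_n); k2 = f(t_n + h/2, y_n + (h/2)·k1); k3 = f(t_n + h/2, y_n + (h/2)·k2); k4 = f(t_n + h, y_n + h·k3); y_{n+1} = y_n + (h/6)·(k1 + 2k2 + 2k3 + k4).
t=1.000000, y=1.570000:
  k1 = f(1.000000, 1.570000) = -0.867000
  k2 = f(1.175000, 1.418275) = -0.548377
  k3 = f(1.175000, 1.474034) = -0.665471
  k4 = f(1.350000, 1.337085) = -0.377879
  y ← 1.570000 + (0.35/6)·(k1 + 2k2 + 2k3 + k4) = 1.355766
t=1.350000, y=1.355766:
  k1 = f(1.350000, 1.355766) = -0.417109
  k2 = f(1.525000, 1.282772) = -0.263822
  k3 = f(1.525000, 1.309598) = -0.320155
  k4 = f(1.700000, 1.243712) = -0.181796
  y ← 1.355766 + (0.35/6)·(k1 + 2k2 + 2k3 + k4) = 1.252700
y(1.7) ≈ 1.2527

1.2527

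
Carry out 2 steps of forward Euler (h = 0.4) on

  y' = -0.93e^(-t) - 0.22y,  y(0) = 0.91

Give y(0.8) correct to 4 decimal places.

Euler: y_{n+1} = y_n + h·f(t_n, y_n).
t=0.000000, y=0.910000: f=-1.130200 → y ← 0.910000 + 0.4·(-1.130200) = 0.457920
t=0.400000, y=0.457920: f=-0.724140 → y ← 0.457920 + 0.4·(-0.724140) = 0.168264
y(0.8) ≈ 0.1683

0.1683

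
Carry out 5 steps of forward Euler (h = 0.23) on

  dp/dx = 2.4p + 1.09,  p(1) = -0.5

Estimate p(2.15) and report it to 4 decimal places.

-0.8669

Euler: p_{n+1} = p_n + h·f(x_n, p_n).
x=1.000000, p=-0.500000: f=-0.110000 → p ← -0.500000 + 0.23·(-0.110000) = -0.525300
x=1.230000, p=-0.525300: f=-0.170720 → p ← -0.525300 + 0.23·(-0.170720) = -0.564566
x=1.460000, p=-0.564566: f=-0.264957 → p ← -0.564566 + 0.23·(-0.264957) = -0.625506
x=1.690000, p=-0.625506: f=-0.411214 → p ← -0.625506 + 0.23·(-0.411214) = -0.720085
x=1.920000, p=-0.720085: f=-0.638204 → p ← -0.720085 + 0.23·(-0.638204) = -0.866872
p(2.15) ≈ -0.8669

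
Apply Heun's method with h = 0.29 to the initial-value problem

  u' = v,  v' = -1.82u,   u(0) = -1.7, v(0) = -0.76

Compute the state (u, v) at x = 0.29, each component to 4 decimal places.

-1.7903, 0.1954

Heun on (u,v): k1 = f(x_n, state_n); k2 = f(x_n + h, state_n + h·k1); state_{n+1} = state_n + (h/2)·(k1 + k2).
0.000000: (-1.700000, -0.760000)
  k1 = (-0.760000, 3.094000)
  predictor → (-1.920400, 0.137260)
  k2 = (0.137260, 3.495128)
  → (-1.790297, 0.195424)
(u(0.29), v(0.29)) ≈ (-1.7903, 0.1954)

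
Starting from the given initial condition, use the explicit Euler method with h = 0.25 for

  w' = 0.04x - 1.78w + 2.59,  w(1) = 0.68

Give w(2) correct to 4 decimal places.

Euler: w_{n+1} = w_n + h·f(x_n, w_n).
x=1.000000, w=0.680000: f=1.419600 → w ← 0.680000 + 0.25·1.419600 = 1.034900
x=1.250000, w=1.034900: f=0.797878 → w ← 1.034900 + 0.25·0.797878 = 1.234369
x=1.500000, w=1.234369: f=0.452822 → w ← 1.234369 + 0.25·0.452822 = 1.347575
x=1.750000, w=1.347575: f=0.261316 → w ← 1.347575 + 0.25·0.261316 = 1.412904
w(2) ≈ 1.4129

1.4129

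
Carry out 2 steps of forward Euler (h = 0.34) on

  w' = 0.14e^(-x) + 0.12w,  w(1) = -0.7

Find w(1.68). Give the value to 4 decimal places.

Euler: w_{n+1} = w_n + h·f(x_n, w_n).
x=1.000000, w=-0.700000: f=-0.032497 → w ← -0.700000 + 0.34·(-0.032497) = -0.711049
x=1.340000, w=-0.711049: f=-0.048667 → w ← -0.711049 + 0.34·(-0.048667) = -0.727596
w(1.68) ≈ -0.7276

-0.7276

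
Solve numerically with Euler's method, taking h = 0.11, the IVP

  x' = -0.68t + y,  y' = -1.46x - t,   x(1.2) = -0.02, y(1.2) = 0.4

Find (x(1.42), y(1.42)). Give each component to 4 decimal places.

Euler on (x,y): x_{n+1} = x_n + h·x', y_{n+1} = y_n + h·y'.
1.200000: (-0.020000, 0.400000); f=(-0.416000, -1.170800) → (-0.065760, 0.271212)
1.310000: (-0.065760, 0.271212); f=(-0.619588, -1.213990) → (-0.133915, 0.137673)
(x(1.42), y(1.42)) ≈ (-0.1339, 0.1377)

-0.1339, 0.1377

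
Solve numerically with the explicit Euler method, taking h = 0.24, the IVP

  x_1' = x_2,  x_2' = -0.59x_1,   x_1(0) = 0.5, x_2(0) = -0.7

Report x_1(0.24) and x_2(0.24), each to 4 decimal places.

0.3320, -0.7708

Euler on (x_1,x_2): x_1_{n+1} = x_1_n + h·x_1', x_2_{n+1} = x_2_n + h·x_2'.
0.000000: (0.500000, -0.700000); f=(-0.700000, -0.295000) → (0.332000, -0.770800)
(x_1(0.24), x_2(0.24)) ≈ (0.3320, -0.7708)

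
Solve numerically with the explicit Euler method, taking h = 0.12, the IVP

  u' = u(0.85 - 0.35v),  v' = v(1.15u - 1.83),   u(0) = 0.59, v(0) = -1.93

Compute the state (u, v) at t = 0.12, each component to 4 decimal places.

Euler on (u,v): u_{n+1} = u_n + h·u', v_{n+1} = v_n + h·v'.
0.000000: (0.590000, -1.930000); f=(0.900045, 2.222395) → (0.698005, -1.663313)
(u(0.12), v(0.12)) ≈ (0.6980, -1.6633)

0.6980, -1.6633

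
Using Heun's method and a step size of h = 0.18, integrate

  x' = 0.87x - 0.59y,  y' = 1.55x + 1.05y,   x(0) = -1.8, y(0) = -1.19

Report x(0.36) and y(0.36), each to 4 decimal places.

-1.9762, -3.0243

Heun on (x,y): k1 = f(t_n, state_n); k2 = f(t_n + h, state_n + h·k1); state_{n+1} = state_n + (h/2)·(k1 + k2).
0.000000: (-1.800000, -1.190000)
  k1 = (-0.863900, -4.039500)
  predictor → (-1.955502, -1.917110)
  k2 = (-0.570192, -5.043994)
  → (-1.929068, -2.007514)
0.180000: (-1.929068, -2.007514)
  k1 = (-0.493856, -5.097946)
  predictor → (-2.017962, -2.925145)
  k2 = (-0.029792, -6.199244)
  → (-1.976197, -3.024261)
(x(0.36), y(0.36)) ≈ (-1.9762, -3.0243)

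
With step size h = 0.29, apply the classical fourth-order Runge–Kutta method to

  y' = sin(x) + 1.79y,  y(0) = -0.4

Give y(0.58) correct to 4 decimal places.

-0.8901

RK4: k1 = f(x_n, y_n); k2 = f(x_n + h/2, y_n + (h/2)·k1); k3 = f(x_n + h/2, y_n + (h/2)·k2); k4 = f(x_n + h, y_n + h·k3); y_{n+1} = y_n + (h/6)·(k1 + 2k2 + 2k3 + k4).
x=0.000000, y=-0.400000:
  k1 = f(0.000000, -0.400000) = -0.716000
  k2 = f(0.145000, -0.503820) = -0.757345
  k3 = f(0.145000, -0.509815) = -0.768077
  k4 = f(0.290000, -0.622742) = -0.828756
  y ← -0.400000 + (0.29/6)·(k1 + 2k2 + 2k3 + k4) = -0.622121
x=0.290000, y=-0.622121:
  k1 = f(0.290000, -0.622121) = -0.827644
  k2 = f(0.435000, -0.742129) = -0.907001
  k3 = f(0.435000, -0.753636) = -0.927598
  k4 = f(0.580000, -0.891124) = -1.047088
  y ← -0.622121 + (0.29/6)·(k1 + 2k2 + 2k3 + k4) = -0.890077
y(0.58) ≈ -0.8901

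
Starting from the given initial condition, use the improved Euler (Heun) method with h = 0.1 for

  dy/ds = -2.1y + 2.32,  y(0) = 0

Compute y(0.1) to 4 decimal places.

0.2076

Heun: k1 = f(s_n, y_n); k2 = f(s_n + h, y_n + h·k1); y_{n+1} = y_n + (h/2)·(k1 + k2).
s=0.000000, y=0.000000:
  k1 = f(0.000000, 0.000000) = 2.320000
  k2 = f(0.100000, 0.232000) = 1.832800
  y ← 0.000000 + (0.1/2)·(2.320000 + 1.832800) = 0.207640
y(0.1) ≈ 0.2076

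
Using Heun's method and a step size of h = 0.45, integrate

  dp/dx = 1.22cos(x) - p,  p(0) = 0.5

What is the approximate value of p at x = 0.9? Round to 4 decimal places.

0.7779

Heun: k1 = f(x_n, p_n); k2 = f(x_n + h, p_n + h·k1); p_{n+1} = p_n + (h/2)·(k1 + k2).
x=0.000000, p=0.500000:
  k1 = f(0.000000, 0.500000) = 0.720000
  k2 = f(0.450000, 0.824000) = 0.274545
  p ← 0.500000 + (0.45/2)·(0.720000 + 0.274545) = 0.723773
x=0.450000, p=0.723773:
  k1 = f(0.450000, 0.723773) = 0.374773
  k2 = f(0.900000, 0.892420) = -0.134056
  p ← 0.723773 + (0.45/2)·(0.374773 + (-0.134056)) = 0.777934
p(0.9) ≈ 0.7779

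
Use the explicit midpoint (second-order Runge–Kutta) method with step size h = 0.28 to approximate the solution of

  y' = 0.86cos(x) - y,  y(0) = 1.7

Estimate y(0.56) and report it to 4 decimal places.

Midpoint: k1 = f(x_n, y_n); k2 = f(x_n + h/2, y_n + (h/2)·k1); y_{n+1} = y_n + h·k2.
x=0.000000, y=1.700000:
  k1 = f(0.000000, 1.700000) = -0.840000
  k2 = f(0.140000, 1.582400) = -0.730814
  y ← 1.700000 + 0.28·(-0.730814) = 1.495372
x=0.280000, y=1.495372:
  k1 = f(0.280000, 1.495372) = -0.668864
  k2 = f(0.420000, 1.401731) = -0.616475
  y ← 1.495372 + 0.28·(-0.616475) = 1.322759
y(0.56) ≈ 1.3228

1.3228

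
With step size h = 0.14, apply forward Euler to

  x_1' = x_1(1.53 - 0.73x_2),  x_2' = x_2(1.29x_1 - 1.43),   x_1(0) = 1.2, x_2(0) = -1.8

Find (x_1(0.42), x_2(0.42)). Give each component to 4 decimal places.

Euler on (x_1,x_2): x_1_{n+1} = x_1_n + h·x_1', x_2_{n+1} = x_2_n + h·x_2'.
0.000000: (1.200000, -1.800000); f=(3.412800, -0.212400) → (1.677792, -1.829736)
0.140000: (1.677792, -1.829736); f=(4.808061, -1.343670) → (2.350921, -2.017850)
0.280000: (2.350921, -2.017850); f=(7.059886, -3.233982) → (3.339304, -2.470607)
(x_1(0.42), x_2(0.42)) ≈ (3.3393, -2.4706)

3.3393, -2.4706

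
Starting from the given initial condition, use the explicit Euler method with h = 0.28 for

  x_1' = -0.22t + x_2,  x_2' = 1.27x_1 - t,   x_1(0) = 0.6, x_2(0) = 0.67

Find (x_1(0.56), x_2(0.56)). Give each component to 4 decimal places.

Euler on (x_1,x_2): x_1_{n+1} = x_1_n + h·x_1', x_2_{n+1} = x_2_n + h·x_2'.
0.000000: (0.600000, 0.670000); f=(0.670000, 0.762000) → (0.787600, 0.883360)
0.280000: (0.787600, 0.883360); f=(0.821760, 0.720252) → (1.017693, 1.085031)
(x_1(0.56), x_2(0.56)) ≈ (1.0177, 1.0850)

1.0177, 1.0850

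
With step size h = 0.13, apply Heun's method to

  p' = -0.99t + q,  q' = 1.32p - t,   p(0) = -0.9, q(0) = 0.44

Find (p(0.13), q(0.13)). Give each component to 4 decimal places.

Heun on (p,q): k1 = f(t_n, state_n); k2 = f(t_n + h, state_n + h·k1); state_{n+1} = state_n + (h/2)·(k1 + k2).
0.000000: (-0.900000, 0.440000)
  k1 = (0.440000, -1.188000)
  predictor → (-0.842800, 0.285560)
  k2 = (0.156860, -1.242496)
  → (-0.861204, 0.282018)
(p(0.13), q(0.13)) ≈ (-0.8612, 0.2820)

-0.8612, 0.2820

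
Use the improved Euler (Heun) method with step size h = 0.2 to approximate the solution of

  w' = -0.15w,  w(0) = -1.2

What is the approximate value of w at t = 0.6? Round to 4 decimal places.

Heun: k1 = f(t_n, w_n); k2 = f(t_n + h, w_n + h·k1); w_{n+1} = w_n + (h/2)·(k1 + k2).
t=0.000000, w=-1.200000:
  k1 = f(0.000000, -1.200000) = 0.180000
  k2 = f(0.200000, -1.164000) = 0.174600
  w ← -1.200000 + (0.2/2)·(0.180000 + 0.174600) = -1.164540
t=0.200000, w=-1.164540:
  k1 = f(0.200000, -1.164540) = 0.174681
  k2 = f(0.400000, -1.129604) = 0.169441
  w ← -1.164540 + (0.2/2)·(0.174681 + 0.169441) = -1.130128
t=0.400000, w=-1.130128:
  k1 = f(0.400000, -1.130128) = 0.169519
  k2 = f(0.600000, -1.096224) = 0.164434
  w ← -1.130128 + (0.2/2)·(0.169519 + 0.164434) = -1.096733
w(0.6) ≈ -1.0967

-1.0967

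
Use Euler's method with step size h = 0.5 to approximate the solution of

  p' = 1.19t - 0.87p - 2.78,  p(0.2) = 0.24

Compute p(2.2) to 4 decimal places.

Euler: p_{n+1} = p_n + h·f(t_n, p_n).
t=0.200000, p=0.240000: f=-2.750800 → p ← 0.240000 + 0.5·(-2.750800) = -1.135400
t=0.700000, p=-1.135400: f=-0.959202 → p ← -1.135400 + 0.5·(-0.959202) = -1.615001
t=1.200000, p=-1.615001: f=0.053051 → p ← -1.615001 + 0.5·0.053051 = -1.588476
t=1.700000, p=-1.588476: f=0.624974 → p ← -1.588476 + 0.5·0.624974 = -1.275989
p(2.2) ≈ -1.2760

-1.2760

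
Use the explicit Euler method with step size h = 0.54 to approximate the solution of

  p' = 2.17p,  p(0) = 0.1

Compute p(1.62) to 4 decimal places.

1.0244

Euler: p_{n+1} = p_n + h·f(x_n, p_n).
x=0.000000, p=0.100000: f=0.217000 → p ← 0.100000 + 0.54·0.217000 = 0.217180
x=0.540000, p=0.217180: f=0.471281 → p ← 0.217180 + 0.54·0.471281 = 0.471672
x=1.080000, p=0.471672: f=1.023527 → p ← 0.471672 + 0.54·1.023527 = 1.024376
p(1.62) ≈ 1.0244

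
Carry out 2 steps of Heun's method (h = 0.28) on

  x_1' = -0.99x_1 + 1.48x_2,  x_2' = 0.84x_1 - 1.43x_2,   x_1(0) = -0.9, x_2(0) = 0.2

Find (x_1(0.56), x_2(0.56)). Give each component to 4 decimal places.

-0.5445, -0.1007

Heun on (x_1,x_2): k1 = f(s_n, state_n); k2 = f(s_n + h, state_n + h·k1); state_{n+1} = state_n + (h/2)·(k1 + k2).
0.000000: (-0.900000, 0.200000)
  k1 = (1.187000, -1.042000)
  predictor → (-0.567640, -0.091760)
  k2 = (0.426159, -0.345601)
  → (-0.674158, 0.005736)
0.280000: (-0.674158, 0.005736)
  k1 = (0.675905, -0.574495)
  predictor → (-0.484904, -0.155123)
  k2 = (0.250474, -0.185494)
  → (-0.544465, -0.100663)
(x_1(0.56), x_2(0.56)) ≈ (-0.5445, -0.1007)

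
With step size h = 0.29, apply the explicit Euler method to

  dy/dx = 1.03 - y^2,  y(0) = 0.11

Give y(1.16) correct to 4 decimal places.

0.9290

Euler: y_{n+1} = y_n + h·f(x_n, y_n).
x=0.000000, y=0.110000: f=1.017900 → y ← 0.110000 + 0.29·1.017900 = 0.405191
x=0.290000, y=0.405191: f=0.865820 → y ← 0.405191 + 0.29·0.865820 = 0.656279
x=0.580000, y=0.656279: f=0.599298 → y ← 0.656279 + 0.29·0.599298 = 0.830075
x=0.870000, y=0.830075: f=0.340975 → y ← 0.830075 + 0.29·0.340975 = 0.928958
y(1.16) ≈ 0.9290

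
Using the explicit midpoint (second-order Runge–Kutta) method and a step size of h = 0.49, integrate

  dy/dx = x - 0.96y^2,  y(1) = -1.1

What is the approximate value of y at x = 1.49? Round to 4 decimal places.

Midpoint: k1 = f(x_n, y_n); k2 = f(x_n + h/2, y_n + (h/2)·k1); y_{n+1} = y_n + h·k2.
x=1.000000, y=-1.100000:
  k1 = f(1.000000, -1.100000) = -0.161600
  k2 = f(1.245000, -1.139592) = -0.001723
  y ← -1.100000 + 0.49·(-0.001723) = -1.100844
y(1.49) ≈ -1.1008

-1.1008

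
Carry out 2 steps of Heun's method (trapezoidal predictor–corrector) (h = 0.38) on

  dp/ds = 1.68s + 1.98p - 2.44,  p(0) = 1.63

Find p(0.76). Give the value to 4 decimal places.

3.5820

Heun: k1 = f(s_n, p_n); k2 = f(s_n + h, p_n + h·k1); p_{n+1} = p_n + (h/2)·(k1 + k2).
s=0.000000, p=1.630000:
  k1 = f(0.000000, 1.630000) = 0.787400
  k2 = f(0.380000, 1.929212) = 2.018240
  p ← 1.630000 + (0.38/2)·(0.787400 + 2.018240) = 2.163072
s=0.380000, p=2.163072:
  k1 = f(0.380000, 2.163072) = 2.481282
  k2 = f(0.760000, 3.105959) = 4.986598
  p ← 2.163072 + (0.38/2)·(2.481282 + 4.986598) = 3.581969
p(0.76) ≈ 3.5820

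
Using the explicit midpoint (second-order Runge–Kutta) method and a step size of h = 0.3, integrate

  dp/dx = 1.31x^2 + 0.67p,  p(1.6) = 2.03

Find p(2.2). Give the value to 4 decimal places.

Midpoint: k1 = f(x_n, p_n); k2 = f(x_n + h/2, p_n + (h/2)·k1); p_{n+1} = p_n + h·k2.
x=1.600000, p=2.030000:
  k1 = f(1.600000, 2.030000) = 4.713700
  k2 = f(1.750000, 2.737055) = 5.845702
  p ← 2.030000 + 0.3·5.845702 = 3.783711
x=1.900000, p=3.783711:
  k1 = f(1.900000, 3.783711) = 7.264186
  k2 = f(2.050000, 4.873338) = 8.770412
  p ← 3.783711 + 0.3·8.770412 = 6.414834
p(2.2) ≈ 6.4148

6.4148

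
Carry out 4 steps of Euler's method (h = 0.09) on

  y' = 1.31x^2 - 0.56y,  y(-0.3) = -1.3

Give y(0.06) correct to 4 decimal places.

-1.0416

Euler: y_{n+1} = y_n + h·f(x_n, y_n).
x=-0.300000, y=-1.300000: f=0.845900 → y ← -1.300000 + 0.09·0.845900 = -1.223869
x=-0.210000, y=-1.223869: f=0.743138 → y ← -1.223869 + 0.09·0.743138 = -1.156987
x=-0.120000, y=-1.156987: f=0.666777 → y ← -1.156987 + 0.09·0.666777 = -1.096977
x=-0.030000, y=-1.096977: f=0.615486 → y ← -1.096977 + 0.09·0.615486 = -1.041583
y(0.06) ≈ -1.0416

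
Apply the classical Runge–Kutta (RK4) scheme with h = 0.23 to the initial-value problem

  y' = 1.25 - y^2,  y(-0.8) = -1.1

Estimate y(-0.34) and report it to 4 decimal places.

RK4: k1 = f(x_n, y_n); k2 = f(x_n + h/2, y_n + (h/2)·k1); k3 = f(x_n + h/2, y_n + (h/2)·k2); k4 = f(x_n + h, y_n + h·k3); y_{n+1} = y_n + (h/6)·(k1 + 2k2 + 2k3 + k4).
x=-0.800000, y=-1.100000:
  k1 = f(-0.800000, -1.100000) = 0.040000
  k2 = f(-0.685000, -1.095400) = 0.050099
  k3 = f(-0.685000, -1.094239) = 0.052642
  k4 = f(-0.570000, -1.087892) = 0.066490
  y ← -1.100000 + (0.23/6)·(k1 + 2k2 + 2k3 + k4) = -1.088041
x=-0.570000, y=-1.088041:
  k1 = f(-0.570000, -1.088041) = 0.066167
  k2 = f(-0.455000, -1.080432) = 0.082667
  k3 = f(-0.455000, -1.078534) = 0.086764
  k4 = f(-0.340000, -1.068085) = 0.109193
  y ← -1.088041 + (0.23/6)·(k1 + 2k2 + 2k3 + k4) = -1.068329
y(-0.34) ≈ -1.0683

-1.0683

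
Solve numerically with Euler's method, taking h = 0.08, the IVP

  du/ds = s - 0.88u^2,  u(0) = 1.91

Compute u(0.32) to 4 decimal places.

1.2234

Euler: u_{n+1} = u_n + h·f(s_n, u_n).
s=0.000000, u=1.910000: f=-3.210328 → u ← 1.910000 + 0.08·(-3.210328) = 1.653174
s=0.080000, u=1.653174: f=-2.325025 → u ← 1.653174 + 0.08·(-2.325025) = 1.467172
s=0.160000, u=1.467172: f=-1.734282 → u ← 1.467172 + 0.08·(-1.734282) = 1.328429
s=0.240000, u=1.328429: f=-1.312957 → u ← 1.328429 + 0.08·(-1.312957) = 1.223393
u(0.32) ≈ 1.2234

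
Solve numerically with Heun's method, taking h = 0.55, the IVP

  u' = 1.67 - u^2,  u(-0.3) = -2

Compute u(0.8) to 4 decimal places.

-108.3907

Heun: k1 = f(t_n, u_n); k2 = f(t_n + h, u_n + h·k1); u_{n+1} = u_n + (h/2)·(k1 + k2).
t=-0.300000, u=-2.000000:
  k1 = f(-0.300000, -2.000000) = -2.330000
  k2 = f(0.250000, -3.281500) = -9.098242
  u ← -2.000000 + (0.55/2)·(-2.330000 + (-9.098242)) = -5.142767
t=0.250000, u=-5.142767:
  k1 = f(0.250000, -5.142767) = -24.778048
  k2 = f(0.800000, -18.770693) = -350.668927
  u ← -5.142767 + (0.55/2)·(-24.778048 + (-350.668927)) = -108.390685
u(0.8) ≈ -108.3907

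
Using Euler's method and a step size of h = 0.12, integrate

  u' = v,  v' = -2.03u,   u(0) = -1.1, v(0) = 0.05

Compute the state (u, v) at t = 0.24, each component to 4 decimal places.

-1.0558, 0.5845

Euler on (u,v): u_{n+1} = u_n + h·u', v_{n+1} = v_n + h·v'.
0.000000: (-1.100000, 0.050000); f=(0.050000, 2.233000) → (-1.094000, 0.317960)
0.120000: (-1.094000, 0.317960); f=(0.317960, 2.220820) → (-1.055845, 0.584458)
(u(0.24), v(0.24)) ≈ (-1.0558, 0.5845)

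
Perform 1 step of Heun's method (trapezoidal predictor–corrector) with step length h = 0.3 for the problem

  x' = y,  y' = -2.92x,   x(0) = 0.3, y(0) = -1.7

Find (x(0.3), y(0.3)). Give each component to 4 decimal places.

-0.2494, -1.7394

Heun on (x,y): k1 = f(t_n, state_n); k2 = f(t_n + h, state_n + h·k1); state_{n+1} = state_n + (h/2)·(k1 + k2).
0.000000: (0.300000, -1.700000)
  k1 = (-1.700000, -0.876000)
  predictor → (-0.210000, -1.962800)
  k2 = (-1.962800, 0.613200)
  → (-0.249420, -1.739420)
(x(0.3), y(0.3)) ≈ (-0.2494, -1.7394)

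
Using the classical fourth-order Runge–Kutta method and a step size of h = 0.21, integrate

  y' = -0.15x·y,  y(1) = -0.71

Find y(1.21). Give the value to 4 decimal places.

-0.6857

RK4: k1 = f(x_n, y_n); k2 = f(x_n + h/2, y_n + (h/2)·k1); k3 = f(x_n + h/2, y_n + (h/2)·k2); k4 = f(x_n + h, y_n + h·k3); y_{n+1} = y_n + (h/6)·(k1 + 2k2 + 2k3 + k4).
x=1.000000, y=-0.710000:
  k1 = f(1.000000, -0.710000) = 0.106500
  k2 = f(1.105000, -0.698817) = 0.115829
  k3 = f(1.105000, -0.697838) = 0.115667
  k4 = f(1.210000, -0.685710) = 0.124456
  y ← -0.710000 + (0.21/6)·(k1 + 2k2 + 2k3 + k4) = -0.685712
y(1.21) ≈ -0.6857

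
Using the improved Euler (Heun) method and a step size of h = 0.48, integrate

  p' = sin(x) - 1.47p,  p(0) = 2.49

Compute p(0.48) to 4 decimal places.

Heun: k1 = f(x_n, p_n); k2 = f(x_n + h, p_n + h·k1); p_{n+1} = p_n + (h/2)·(k1 + k2).
x=0.000000, p=2.490000:
  k1 = f(0.000000, 2.490000) = -3.660300
  k2 = f(0.480000, 0.733056) = -0.615813
  p ← 2.490000 + (0.48/2)·(-3.660300 + (-0.615813)) = 1.463733
p(0.48) ≈ 1.4637

1.4637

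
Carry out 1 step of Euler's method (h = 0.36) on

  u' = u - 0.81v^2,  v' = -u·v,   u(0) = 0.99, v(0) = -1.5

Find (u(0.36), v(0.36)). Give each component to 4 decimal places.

Euler on (u,v): u_{n+1} = u_n + h·u', v_{n+1} = v_n + h·v'.
0.000000: (0.990000, -1.500000); f=(-0.832500, 1.485000) → (0.690300, -0.965400)
(u(0.36), v(0.36)) ≈ (0.6903, -0.9654)

0.6903, -0.9654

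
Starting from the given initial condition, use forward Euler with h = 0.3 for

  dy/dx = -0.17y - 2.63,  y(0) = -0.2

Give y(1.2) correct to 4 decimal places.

-3.0849

Euler: y_{n+1} = y_n + h·f(x_n, y_n).
x=0.000000, y=-0.200000: f=-2.596000 → y ← -0.200000 + 0.3·(-2.596000) = -0.978800
x=0.300000, y=-0.978800: f=-2.463604 → y ← -0.978800 + 0.3·(-2.463604) = -1.717881
x=0.600000, y=-1.717881: f=-2.337960 → y ← -1.717881 + 0.3·(-2.337960) = -2.419269
x=0.900000, y=-2.419269: f=-2.218724 → y ← -2.419269 + 0.3·(-2.218724) = -3.084887
y(1.2) ≈ -3.0849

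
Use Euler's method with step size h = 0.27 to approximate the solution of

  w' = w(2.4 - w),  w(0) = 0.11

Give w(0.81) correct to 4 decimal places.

Euler: w_{n+1} = w_n + h·f(x_n, w_n).
x=0.000000, w=0.110000: f=0.251900 → w ← 0.110000 + 0.27·0.251900 = 0.178013
x=0.270000, w=0.178013: f=0.395543 → w ← 0.178013 + 0.27·0.395543 = 0.284809
x=0.540000, w=0.284809: f=0.602426 → w ← 0.284809 + 0.27·0.602426 = 0.447465
w(0.81) ≈ 0.4475

0.4475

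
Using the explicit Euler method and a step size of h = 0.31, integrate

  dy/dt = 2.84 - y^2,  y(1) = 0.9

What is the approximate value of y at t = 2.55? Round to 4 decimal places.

Euler: y_{n+1} = y_n + h·f(t_n, y_n).
t=1.000000, y=0.900000: f=2.030000 → y ← 0.900000 + 0.31·2.030000 = 1.529300
t=1.310000, y=1.529300: f=0.501242 → y ← 1.529300 + 0.31·0.501242 = 1.684685
t=1.620000, y=1.684685: f=0.001837 → y ← 1.684685 + 0.31·0.001837 = 1.685254
t=1.930000, y=1.685254: f=-0.000082 → y ← 1.685254 + 0.31·(-0.000082) = 1.685229
t=2.240000, y=1.685229: f=0.000004 → y ← 1.685229 + 0.31·0.000004 = 1.685230
y(2.55) ≈ 1.6852

1.6852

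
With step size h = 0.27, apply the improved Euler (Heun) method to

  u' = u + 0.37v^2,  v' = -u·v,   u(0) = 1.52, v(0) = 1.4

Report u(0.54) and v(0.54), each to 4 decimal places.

Heun on (u,v): k1 = f(x_n, state_n); k2 = f(x_n + h, state_n + h·k1); state_{n+1} = state_n + (h/2)·(k1 + k2).
0.000000: (1.520000, 1.400000)
  k1 = (2.245200, -2.128000)
  predictor → (2.126204, 0.825440)
  k2 = (2.378304, -1.755054)
  → (2.144173, 0.875788)
0.270000: (2.144173, 0.875788)
  k1 = (2.427965, -1.877840)
  predictor → (2.799723, 0.368771)
  k2 = (2.850040, -1.032456)
  → (2.856704, 0.482898)
(u(0.54), v(0.54)) ≈ (2.8567, 0.4829)

2.8567, 0.4829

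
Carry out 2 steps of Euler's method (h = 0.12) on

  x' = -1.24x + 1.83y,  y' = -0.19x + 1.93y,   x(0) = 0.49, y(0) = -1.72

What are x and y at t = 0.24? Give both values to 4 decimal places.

Euler on (x,y): x_{n+1} = x_n + h·x', y_{n+1} = y_n + h·y'.
0.000000: (0.490000, -1.720000); f=(-3.755200, -3.412700) → (0.039376, -2.129524)
0.120000: (0.039376, -2.129524); f=(-3.945855, -4.117463) → (-0.434127, -2.623620)
(x(0.24), y(0.24)) ≈ (-0.4341, -2.6236)

-0.4341, -2.6236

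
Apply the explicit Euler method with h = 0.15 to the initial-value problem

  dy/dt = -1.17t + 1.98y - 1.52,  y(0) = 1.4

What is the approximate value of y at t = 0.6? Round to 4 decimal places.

Euler: y_{n+1} = y_n + h·f(t_n, y_n).
t=0.000000, y=1.400000: f=1.252000 → y ← 1.400000 + 0.15·1.252000 = 1.587800
t=0.150000, y=1.587800: f=1.448344 → y ← 1.587800 + 0.15·1.448344 = 1.805052
t=0.300000, y=1.805052: f=1.703002 → y ← 1.805052 + 0.15·1.703002 = 2.060502
t=0.450000, y=2.060502: f=2.033294 → y ← 2.060502 + 0.15·2.033294 = 2.365496
y(0.6) ≈ 2.3655

2.3655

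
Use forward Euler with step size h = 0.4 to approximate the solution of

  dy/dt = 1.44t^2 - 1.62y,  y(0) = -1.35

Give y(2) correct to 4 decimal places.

1.8089

Euler: y_{n+1} = y_n + h·f(t_n, y_n).
t=0.000000, y=-1.350000: f=2.187000 → y ← -1.350000 + 0.4·2.187000 = -0.475200
t=0.400000, y=-0.475200: f=1.000224 → y ← -0.475200 + 0.4·1.000224 = -0.075110
t=0.800000, y=-0.075110: f=1.043279 → y ← -0.075110 + 0.4·1.043279 = 0.342201
t=1.200000, y=0.342201: f=1.519234 → y ← 0.342201 + 0.4·1.519234 = 0.949895
t=1.600000, y=0.949895: f=2.147570 → y ← 0.949895 + 0.4·2.147570 = 1.808923
y(2) ≈ 1.8089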